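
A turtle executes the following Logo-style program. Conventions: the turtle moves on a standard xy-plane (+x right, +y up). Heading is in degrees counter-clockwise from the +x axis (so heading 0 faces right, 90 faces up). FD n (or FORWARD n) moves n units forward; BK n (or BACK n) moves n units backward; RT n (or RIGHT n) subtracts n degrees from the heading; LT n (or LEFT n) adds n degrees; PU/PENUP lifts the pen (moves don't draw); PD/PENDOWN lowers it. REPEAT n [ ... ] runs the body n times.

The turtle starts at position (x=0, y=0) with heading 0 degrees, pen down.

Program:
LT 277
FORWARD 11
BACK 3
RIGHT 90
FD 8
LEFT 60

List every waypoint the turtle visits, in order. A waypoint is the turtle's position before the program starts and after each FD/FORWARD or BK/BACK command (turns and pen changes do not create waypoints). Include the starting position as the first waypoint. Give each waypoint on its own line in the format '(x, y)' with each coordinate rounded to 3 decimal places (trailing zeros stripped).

Executing turtle program step by step:
Start: pos=(0,0), heading=0, pen down
LT 277: heading 0 -> 277
FD 11: (0,0) -> (1.341,-10.918) [heading=277, draw]
BK 3: (1.341,-10.918) -> (0.975,-7.94) [heading=277, draw]
RT 90: heading 277 -> 187
FD 8: (0.975,-7.94) -> (-6.965,-8.915) [heading=187, draw]
LT 60: heading 187 -> 247
Final: pos=(-6.965,-8.915), heading=247, 3 segment(s) drawn
Waypoints (4 total):
(0, 0)
(1.341, -10.918)
(0.975, -7.94)
(-6.965, -8.915)

Answer: (0, 0)
(1.341, -10.918)
(0.975, -7.94)
(-6.965, -8.915)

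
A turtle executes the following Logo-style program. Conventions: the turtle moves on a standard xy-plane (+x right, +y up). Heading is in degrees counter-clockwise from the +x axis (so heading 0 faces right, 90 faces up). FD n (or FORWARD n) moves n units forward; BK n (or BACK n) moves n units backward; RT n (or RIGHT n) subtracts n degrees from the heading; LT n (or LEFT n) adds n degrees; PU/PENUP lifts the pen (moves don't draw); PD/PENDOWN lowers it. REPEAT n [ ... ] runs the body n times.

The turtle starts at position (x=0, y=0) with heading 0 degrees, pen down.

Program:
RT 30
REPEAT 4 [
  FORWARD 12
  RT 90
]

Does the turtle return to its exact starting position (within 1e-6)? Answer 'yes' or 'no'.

Answer: yes

Derivation:
Executing turtle program step by step:
Start: pos=(0,0), heading=0, pen down
RT 30: heading 0 -> 330
REPEAT 4 [
  -- iteration 1/4 --
  FD 12: (0,0) -> (10.392,-6) [heading=330, draw]
  RT 90: heading 330 -> 240
  -- iteration 2/4 --
  FD 12: (10.392,-6) -> (4.392,-16.392) [heading=240, draw]
  RT 90: heading 240 -> 150
  -- iteration 3/4 --
  FD 12: (4.392,-16.392) -> (-6,-10.392) [heading=150, draw]
  RT 90: heading 150 -> 60
  -- iteration 4/4 --
  FD 12: (-6,-10.392) -> (0,0) [heading=60, draw]
  RT 90: heading 60 -> 330
]
Final: pos=(0,0), heading=330, 4 segment(s) drawn

Start position: (0, 0)
Final position: (0, 0)
Distance = 0; < 1e-6 -> CLOSED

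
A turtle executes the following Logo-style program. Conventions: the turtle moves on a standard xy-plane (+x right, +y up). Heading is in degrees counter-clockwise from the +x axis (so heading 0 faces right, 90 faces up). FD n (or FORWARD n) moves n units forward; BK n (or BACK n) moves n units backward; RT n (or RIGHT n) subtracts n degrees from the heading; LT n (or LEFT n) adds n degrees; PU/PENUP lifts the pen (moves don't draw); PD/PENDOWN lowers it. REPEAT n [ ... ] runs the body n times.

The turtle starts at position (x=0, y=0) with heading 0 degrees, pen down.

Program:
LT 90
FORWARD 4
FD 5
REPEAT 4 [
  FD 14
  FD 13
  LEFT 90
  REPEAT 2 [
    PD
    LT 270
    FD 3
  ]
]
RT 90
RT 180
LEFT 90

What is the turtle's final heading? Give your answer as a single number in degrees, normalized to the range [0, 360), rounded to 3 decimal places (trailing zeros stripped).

Answer: 270

Derivation:
Executing turtle program step by step:
Start: pos=(0,0), heading=0, pen down
LT 90: heading 0 -> 90
FD 4: (0,0) -> (0,4) [heading=90, draw]
FD 5: (0,4) -> (0,9) [heading=90, draw]
REPEAT 4 [
  -- iteration 1/4 --
  FD 14: (0,9) -> (0,23) [heading=90, draw]
  FD 13: (0,23) -> (0,36) [heading=90, draw]
  LT 90: heading 90 -> 180
  REPEAT 2 [
    -- iteration 1/2 --
    PD: pen down
    LT 270: heading 180 -> 90
    FD 3: (0,36) -> (0,39) [heading=90, draw]
    -- iteration 2/2 --
    PD: pen down
    LT 270: heading 90 -> 0
    FD 3: (0,39) -> (3,39) [heading=0, draw]
  ]
  -- iteration 2/4 --
  FD 14: (3,39) -> (17,39) [heading=0, draw]
  FD 13: (17,39) -> (30,39) [heading=0, draw]
  LT 90: heading 0 -> 90
  REPEAT 2 [
    -- iteration 1/2 --
    PD: pen down
    LT 270: heading 90 -> 0
    FD 3: (30,39) -> (33,39) [heading=0, draw]
    -- iteration 2/2 --
    PD: pen down
    LT 270: heading 0 -> 270
    FD 3: (33,39) -> (33,36) [heading=270, draw]
  ]
  -- iteration 3/4 --
  FD 14: (33,36) -> (33,22) [heading=270, draw]
  FD 13: (33,22) -> (33,9) [heading=270, draw]
  LT 90: heading 270 -> 0
  REPEAT 2 [
    -- iteration 1/2 --
    PD: pen down
    LT 270: heading 0 -> 270
    FD 3: (33,9) -> (33,6) [heading=270, draw]
    -- iteration 2/2 --
    PD: pen down
    LT 270: heading 270 -> 180
    FD 3: (33,6) -> (30,6) [heading=180, draw]
  ]
  -- iteration 4/4 --
  FD 14: (30,6) -> (16,6) [heading=180, draw]
  FD 13: (16,6) -> (3,6) [heading=180, draw]
  LT 90: heading 180 -> 270
  REPEAT 2 [
    -- iteration 1/2 --
    PD: pen down
    LT 270: heading 270 -> 180
    FD 3: (3,6) -> (0,6) [heading=180, draw]
    -- iteration 2/2 --
    PD: pen down
    LT 270: heading 180 -> 90
    FD 3: (0,6) -> (0,9) [heading=90, draw]
  ]
]
RT 90: heading 90 -> 0
RT 180: heading 0 -> 180
LT 90: heading 180 -> 270
Final: pos=(0,9), heading=270, 18 segment(s) drawn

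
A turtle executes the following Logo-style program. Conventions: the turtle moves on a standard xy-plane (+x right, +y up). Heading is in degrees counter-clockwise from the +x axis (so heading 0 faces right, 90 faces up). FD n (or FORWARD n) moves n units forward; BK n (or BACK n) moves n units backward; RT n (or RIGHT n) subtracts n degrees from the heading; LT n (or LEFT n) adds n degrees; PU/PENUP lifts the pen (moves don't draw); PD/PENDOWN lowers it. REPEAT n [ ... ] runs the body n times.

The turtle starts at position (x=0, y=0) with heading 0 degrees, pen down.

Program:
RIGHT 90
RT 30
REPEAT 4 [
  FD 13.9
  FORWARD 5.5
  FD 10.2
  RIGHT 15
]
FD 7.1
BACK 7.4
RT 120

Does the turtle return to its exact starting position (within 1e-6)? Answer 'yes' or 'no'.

Answer: no

Derivation:
Executing turtle program step by step:
Start: pos=(0,0), heading=0, pen down
RT 90: heading 0 -> 270
RT 30: heading 270 -> 240
REPEAT 4 [
  -- iteration 1/4 --
  FD 13.9: (0,0) -> (-6.95,-12.038) [heading=240, draw]
  FD 5.5: (-6.95,-12.038) -> (-9.7,-16.801) [heading=240, draw]
  FD 10.2: (-9.7,-16.801) -> (-14.8,-25.634) [heading=240, draw]
  RT 15: heading 240 -> 225
  -- iteration 2/4 --
  FD 13.9: (-14.8,-25.634) -> (-24.629,-35.463) [heading=225, draw]
  FD 5.5: (-24.629,-35.463) -> (-28.518,-39.352) [heading=225, draw]
  FD 10.2: (-28.518,-39.352) -> (-35.73,-46.565) [heading=225, draw]
  RT 15: heading 225 -> 210
  -- iteration 3/4 --
  FD 13.9: (-35.73,-46.565) -> (-47.768,-53.515) [heading=210, draw]
  FD 5.5: (-47.768,-53.515) -> (-52.531,-56.265) [heading=210, draw]
  FD 10.2: (-52.531,-56.265) -> (-61.365,-61.365) [heading=210, draw]
  RT 15: heading 210 -> 195
  -- iteration 4/4 --
  FD 13.9: (-61.365,-61.365) -> (-74.791,-64.962) [heading=195, draw]
  FD 5.5: (-74.791,-64.962) -> (-80.104,-66.386) [heading=195, draw]
  FD 10.2: (-80.104,-66.386) -> (-89.956,-69.026) [heading=195, draw]
  RT 15: heading 195 -> 180
]
FD 7.1: (-89.956,-69.026) -> (-97.056,-69.026) [heading=180, draw]
BK 7.4: (-97.056,-69.026) -> (-89.656,-69.026) [heading=180, draw]
RT 120: heading 180 -> 60
Final: pos=(-89.656,-69.026), heading=60, 14 segment(s) drawn

Start position: (0, 0)
Final position: (-89.656, -69.026)
Distance = 113.149; >= 1e-6 -> NOT closed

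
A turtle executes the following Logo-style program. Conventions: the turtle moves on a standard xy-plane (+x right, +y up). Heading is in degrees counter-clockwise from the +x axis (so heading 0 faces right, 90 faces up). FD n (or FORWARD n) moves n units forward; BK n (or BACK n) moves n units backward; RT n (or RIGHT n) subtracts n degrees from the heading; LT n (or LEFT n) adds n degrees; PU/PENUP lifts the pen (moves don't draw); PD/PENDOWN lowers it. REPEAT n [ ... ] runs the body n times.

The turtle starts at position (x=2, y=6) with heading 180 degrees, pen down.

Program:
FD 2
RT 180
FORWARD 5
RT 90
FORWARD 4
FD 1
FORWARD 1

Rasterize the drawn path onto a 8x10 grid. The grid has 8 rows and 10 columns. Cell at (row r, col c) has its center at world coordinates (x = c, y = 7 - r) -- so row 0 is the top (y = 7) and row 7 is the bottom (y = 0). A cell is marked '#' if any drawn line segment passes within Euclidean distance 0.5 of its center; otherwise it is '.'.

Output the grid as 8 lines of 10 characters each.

Answer: ..........
######....
.....#....
.....#....
.....#....
.....#....
.....#....
.....#....

Derivation:
Segment 0: (2,6) -> (0,6)
Segment 1: (0,6) -> (5,6)
Segment 2: (5,6) -> (5,2)
Segment 3: (5,2) -> (5,1)
Segment 4: (5,1) -> (5,0)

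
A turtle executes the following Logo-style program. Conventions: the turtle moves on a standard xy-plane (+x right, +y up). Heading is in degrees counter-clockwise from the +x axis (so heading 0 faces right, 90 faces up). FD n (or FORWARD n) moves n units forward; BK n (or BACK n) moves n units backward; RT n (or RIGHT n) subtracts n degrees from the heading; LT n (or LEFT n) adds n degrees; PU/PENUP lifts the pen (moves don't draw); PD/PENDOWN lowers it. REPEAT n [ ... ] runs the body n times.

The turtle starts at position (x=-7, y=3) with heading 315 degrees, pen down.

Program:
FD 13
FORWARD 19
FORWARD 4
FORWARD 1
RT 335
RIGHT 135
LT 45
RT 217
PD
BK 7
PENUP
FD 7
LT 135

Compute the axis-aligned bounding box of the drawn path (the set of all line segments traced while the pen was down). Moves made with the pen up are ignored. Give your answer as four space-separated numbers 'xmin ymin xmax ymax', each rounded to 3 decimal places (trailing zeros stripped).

Answer: -7 -26.975 19.163 3

Derivation:
Executing turtle program step by step:
Start: pos=(-7,3), heading=315, pen down
FD 13: (-7,3) -> (2.192,-6.192) [heading=315, draw]
FD 19: (2.192,-6.192) -> (15.627,-19.627) [heading=315, draw]
FD 4: (15.627,-19.627) -> (18.456,-22.456) [heading=315, draw]
FD 1: (18.456,-22.456) -> (19.163,-23.163) [heading=315, draw]
RT 335: heading 315 -> 340
RT 135: heading 340 -> 205
LT 45: heading 205 -> 250
RT 217: heading 250 -> 33
PD: pen down
BK 7: (19.163,-23.163) -> (13.292,-26.975) [heading=33, draw]
PU: pen up
FD 7: (13.292,-26.975) -> (19.163,-23.163) [heading=33, move]
LT 135: heading 33 -> 168
Final: pos=(19.163,-23.163), heading=168, 5 segment(s) drawn

Segment endpoints: x in {-7, 2.192, 13.292, 15.627, 18.456, 19.163}, y in {-26.975, -23.163, -22.456, -19.627, -6.192, 3}
xmin=-7, ymin=-26.975, xmax=19.163, ymax=3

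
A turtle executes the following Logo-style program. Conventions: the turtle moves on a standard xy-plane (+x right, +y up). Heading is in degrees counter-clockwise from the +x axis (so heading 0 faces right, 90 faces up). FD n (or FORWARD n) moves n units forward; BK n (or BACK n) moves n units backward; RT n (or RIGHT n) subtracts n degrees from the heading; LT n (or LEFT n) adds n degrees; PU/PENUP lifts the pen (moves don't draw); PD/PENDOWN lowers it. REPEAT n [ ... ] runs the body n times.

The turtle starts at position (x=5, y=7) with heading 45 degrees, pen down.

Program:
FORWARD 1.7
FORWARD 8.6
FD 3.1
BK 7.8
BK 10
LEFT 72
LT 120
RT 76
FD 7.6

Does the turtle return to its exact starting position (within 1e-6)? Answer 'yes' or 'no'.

Executing turtle program step by step:
Start: pos=(5,7), heading=45, pen down
FD 1.7: (5,7) -> (6.202,8.202) [heading=45, draw]
FD 8.6: (6.202,8.202) -> (12.283,14.283) [heading=45, draw]
FD 3.1: (12.283,14.283) -> (14.475,16.475) [heading=45, draw]
BK 7.8: (14.475,16.475) -> (8.96,10.96) [heading=45, draw]
BK 10: (8.96,10.96) -> (1.889,3.889) [heading=45, draw]
LT 72: heading 45 -> 117
LT 120: heading 117 -> 237
RT 76: heading 237 -> 161
FD 7.6: (1.889,3.889) -> (-5.297,6.363) [heading=161, draw]
Final: pos=(-5.297,6.363), heading=161, 6 segment(s) drawn

Start position: (5, 7)
Final position: (-5.297, 6.363)
Distance = 10.317; >= 1e-6 -> NOT closed

Answer: no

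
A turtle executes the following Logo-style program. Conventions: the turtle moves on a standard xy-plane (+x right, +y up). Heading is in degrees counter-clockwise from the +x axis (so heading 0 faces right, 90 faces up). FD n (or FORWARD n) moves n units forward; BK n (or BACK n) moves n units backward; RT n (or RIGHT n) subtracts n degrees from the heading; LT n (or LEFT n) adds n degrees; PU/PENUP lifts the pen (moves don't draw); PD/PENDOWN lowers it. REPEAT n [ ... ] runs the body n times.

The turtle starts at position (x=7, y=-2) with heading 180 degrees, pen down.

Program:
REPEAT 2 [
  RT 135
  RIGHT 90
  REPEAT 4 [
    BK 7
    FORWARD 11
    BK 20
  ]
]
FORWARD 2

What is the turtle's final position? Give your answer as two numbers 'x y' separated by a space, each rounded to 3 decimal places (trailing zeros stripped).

Executing turtle program step by step:
Start: pos=(7,-2), heading=180, pen down
REPEAT 2 [
  -- iteration 1/2 --
  RT 135: heading 180 -> 45
  RT 90: heading 45 -> 315
  REPEAT 4 [
    -- iteration 1/4 --
    BK 7: (7,-2) -> (2.05,2.95) [heading=315, draw]
    FD 11: (2.05,2.95) -> (9.828,-4.828) [heading=315, draw]
    BK 20: (9.828,-4.828) -> (-4.314,9.314) [heading=315, draw]
    -- iteration 2/4 --
    BK 7: (-4.314,9.314) -> (-9.263,14.263) [heading=315, draw]
    FD 11: (-9.263,14.263) -> (-1.485,6.485) [heading=315, draw]
    BK 20: (-1.485,6.485) -> (-15.627,20.627) [heading=315, draw]
    -- iteration 3/4 --
    BK 7: (-15.627,20.627) -> (-20.577,25.577) [heading=315, draw]
    FD 11: (-20.577,25.577) -> (-12.799,17.799) [heading=315, draw]
    BK 20: (-12.799,17.799) -> (-26.941,31.941) [heading=315, draw]
    -- iteration 4/4 --
    BK 7: (-26.941,31.941) -> (-31.891,36.891) [heading=315, draw]
    FD 11: (-31.891,36.891) -> (-24.113,29.113) [heading=315, draw]
    BK 20: (-24.113,29.113) -> (-38.255,43.255) [heading=315, draw]
  ]
  -- iteration 2/2 --
  RT 135: heading 315 -> 180
  RT 90: heading 180 -> 90
  REPEAT 4 [
    -- iteration 1/4 --
    BK 7: (-38.255,43.255) -> (-38.255,36.255) [heading=90, draw]
    FD 11: (-38.255,36.255) -> (-38.255,47.255) [heading=90, draw]
    BK 20: (-38.255,47.255) -> (-38.255,27.255) [heading=90, draw]
    -- iteration 2/4 --
    BK 7: (-38.255,27.255) -> (-38.255,20.255) [heading=90, draw]
    FD 11: (-38.255,20.255) -> (-38.255,31.255) [heading=90, draw]
    BK 20: (-38.255,31.255) -> (-38.255,11.255) [heading=90, draw]
    -- iteration 3/4 --
    BK 7: (-38.255,11.255) -> (-38.255,4.255) [heading=90, draw]
    FD 11: (-38.255,4.255) -> (-38.255,15.255) [heading=90, draw]
    BK 20: (-38.255,15.255) -> (-38.255,-4.745) [heading=90, draw]
    -- iteration 4/4 --
    BK 7: (-38.255,-4.745) -> (-38.255,-11.745) [heading=90, draw]
    FD 11: (-38.255,-11.745) -> (-38.255,-0.745) [heading=90, draw]
    BK 20: (-38.255,-0.745) -> (-38.255,-20.745) [heading=90, draw]
  ]
]
FD 2: (-38.255,-20.745) -> (-38.255,-18.745) [heading=90, draw]
Final: pos=(-38.255,-18.745), heading=90, 25 segment(s) drawn

Answer: -38.255 -18.745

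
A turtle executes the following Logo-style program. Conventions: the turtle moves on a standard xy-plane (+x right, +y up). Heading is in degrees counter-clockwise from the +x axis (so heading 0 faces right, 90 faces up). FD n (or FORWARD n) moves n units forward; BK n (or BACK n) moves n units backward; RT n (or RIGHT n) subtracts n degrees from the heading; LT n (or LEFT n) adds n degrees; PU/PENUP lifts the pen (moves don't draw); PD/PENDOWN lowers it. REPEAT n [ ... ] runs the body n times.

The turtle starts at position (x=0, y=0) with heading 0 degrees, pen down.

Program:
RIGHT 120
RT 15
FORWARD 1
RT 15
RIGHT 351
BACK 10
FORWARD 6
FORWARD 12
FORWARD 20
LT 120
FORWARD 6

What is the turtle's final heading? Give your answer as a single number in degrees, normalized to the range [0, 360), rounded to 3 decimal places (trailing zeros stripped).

Executing turtle program step by step:
Start: pos=(0,0), heading=0, pen down
RT 120: heading 0 -> 240
RT 15: heading 240 -> 225
FD 1: (0,0) -> (-0.707,-0.707) [heading=225, draw]
RT 15: heading 225 -> 210
RT 351: heading 210 -> 219
BK 10: (-0.707,-0.707) -> (7.064,5.586) [heading=219, draw]
FD 6: (7.064,5.586) -> (2.401,1.81) [heading=219, draw]
FD 12: (2.401,1.81) -> (-6.924,-5.742) [heading=219, draw]
FD 20: (-6.924,-5.742) -> (-22.467,-18.328) [heading=219, draw]
LT 120: heading 219 -> 339
FD 6: (-22.467,-18.328) -> (-16.866,-20.478) [heading=339, draw]
Final: pos=(-16.866,-20.478), heading=339, 6 segment(s) drawn

Answer: 339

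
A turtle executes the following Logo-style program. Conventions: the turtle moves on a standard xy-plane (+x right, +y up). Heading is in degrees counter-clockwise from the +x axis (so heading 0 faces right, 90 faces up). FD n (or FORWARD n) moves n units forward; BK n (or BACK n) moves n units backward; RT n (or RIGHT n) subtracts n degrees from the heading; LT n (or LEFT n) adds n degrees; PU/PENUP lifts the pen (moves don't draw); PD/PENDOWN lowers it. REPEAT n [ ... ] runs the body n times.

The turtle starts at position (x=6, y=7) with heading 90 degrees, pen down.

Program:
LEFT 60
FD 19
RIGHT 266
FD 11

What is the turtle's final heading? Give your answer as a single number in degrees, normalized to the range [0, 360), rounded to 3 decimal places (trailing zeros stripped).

Answer: 244

Derivation:
Executing turtle program step by step:
Start: pos=(6,7), heading=90, pen down
LT 60: heading 90 -> 150
FD 19: (6,7) -> (-10.454,16.5) [heading=150, draw]
RT 266: heading 150 -> 244
FD 11: (-10.454,16.5) -> (-15.277,6.613) [heading=244, draw]
Final: pos=(-15.277,6.613), heading=244, 2 segment(s) drawn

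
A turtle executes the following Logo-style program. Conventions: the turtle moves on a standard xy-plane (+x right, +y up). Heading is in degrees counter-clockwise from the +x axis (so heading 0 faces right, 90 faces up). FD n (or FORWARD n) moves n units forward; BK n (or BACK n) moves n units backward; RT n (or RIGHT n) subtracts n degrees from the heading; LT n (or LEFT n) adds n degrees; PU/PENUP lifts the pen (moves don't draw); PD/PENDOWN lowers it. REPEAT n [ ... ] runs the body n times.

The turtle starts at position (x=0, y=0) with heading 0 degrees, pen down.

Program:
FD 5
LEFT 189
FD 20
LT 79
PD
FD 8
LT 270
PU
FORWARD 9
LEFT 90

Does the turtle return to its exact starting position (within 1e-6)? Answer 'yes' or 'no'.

Answer: no

Derivation:
Executing turtle program step by step:
Start: pos=(0,0), heading=0, pen down
FD 5: (0,0) -> (5,0) [heading=0, draw]
LT 189: heading 0 -> 189
FD 20: (5,0) -> (-14.754,-3.129) [heading=189, draw]
LT 79: heading 189 -> 268
PD: pen down
FD 8: (-14.754,-3.129) -> (-15.033,-11.124) [heading=268, draw]
LT 270: heading 268 -> 178
PU: pen up
FD 9: (-15.033,-11.124) -> (-24.027,-10.81) [heading=178, move]
LT 90: heading 178 -> 268
Final: pos=(-24.027,-10.81), heading=268, 3 segment(s) drawn

Start position: (0, 0)
Final position: (-24.027, -10.81)
Distance = 26.347; >= 1e-6 -> NOT closed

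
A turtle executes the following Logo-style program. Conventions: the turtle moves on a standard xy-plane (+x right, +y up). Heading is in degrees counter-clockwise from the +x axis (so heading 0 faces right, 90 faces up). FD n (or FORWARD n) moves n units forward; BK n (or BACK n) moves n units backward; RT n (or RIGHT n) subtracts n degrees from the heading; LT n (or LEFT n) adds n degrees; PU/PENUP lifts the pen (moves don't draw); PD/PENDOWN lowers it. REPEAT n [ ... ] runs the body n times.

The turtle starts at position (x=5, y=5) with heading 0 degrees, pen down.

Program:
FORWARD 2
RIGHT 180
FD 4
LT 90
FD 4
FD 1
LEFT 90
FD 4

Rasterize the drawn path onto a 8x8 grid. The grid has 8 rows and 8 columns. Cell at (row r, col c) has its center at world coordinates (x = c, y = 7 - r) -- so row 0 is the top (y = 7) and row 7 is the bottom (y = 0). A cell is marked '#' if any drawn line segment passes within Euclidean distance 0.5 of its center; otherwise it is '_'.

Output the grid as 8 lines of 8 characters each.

Answer: ________
________
___#####
___#____
___#____
___#____
___#____
___#####

Derivation:
Segment 0: (5,5) -> (7,5)
Segment 1: (7,5) -> (3,5)
Segment 2: (3,5) -> (3,1)
Segment 3: (3,1) -> (3,-0)
Segment 4: (3,-0) -> (7,-0)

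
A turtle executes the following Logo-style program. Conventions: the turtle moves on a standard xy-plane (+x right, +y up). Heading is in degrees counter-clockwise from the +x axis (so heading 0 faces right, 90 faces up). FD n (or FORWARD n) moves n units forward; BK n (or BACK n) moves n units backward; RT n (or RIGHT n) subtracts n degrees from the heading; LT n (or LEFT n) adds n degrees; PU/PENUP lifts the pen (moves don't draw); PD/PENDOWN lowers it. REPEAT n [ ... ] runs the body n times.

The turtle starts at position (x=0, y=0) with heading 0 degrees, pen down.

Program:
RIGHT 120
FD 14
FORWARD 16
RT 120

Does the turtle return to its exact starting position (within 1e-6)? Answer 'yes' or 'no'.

Executing turtle program step by step:
Start: pos=(0,0), heading=0, pen down
RT 120: heading 0 -> 240
FD 14: (0,0) -> (-7,-12.124) [heading=240, draw]
FD 16: (-7,-12.124) -> (-15,-25.981) [heading=240, draw]
RT 120: heading 240 -> 120
Final: pos=(-15,-25.981), heading=120, 2 segment(s) drawn

Start position: (0, 0)
Final position: (-15, -25.981)
Distance = 30; >= 1e-6 -> NOT closed

Answer: no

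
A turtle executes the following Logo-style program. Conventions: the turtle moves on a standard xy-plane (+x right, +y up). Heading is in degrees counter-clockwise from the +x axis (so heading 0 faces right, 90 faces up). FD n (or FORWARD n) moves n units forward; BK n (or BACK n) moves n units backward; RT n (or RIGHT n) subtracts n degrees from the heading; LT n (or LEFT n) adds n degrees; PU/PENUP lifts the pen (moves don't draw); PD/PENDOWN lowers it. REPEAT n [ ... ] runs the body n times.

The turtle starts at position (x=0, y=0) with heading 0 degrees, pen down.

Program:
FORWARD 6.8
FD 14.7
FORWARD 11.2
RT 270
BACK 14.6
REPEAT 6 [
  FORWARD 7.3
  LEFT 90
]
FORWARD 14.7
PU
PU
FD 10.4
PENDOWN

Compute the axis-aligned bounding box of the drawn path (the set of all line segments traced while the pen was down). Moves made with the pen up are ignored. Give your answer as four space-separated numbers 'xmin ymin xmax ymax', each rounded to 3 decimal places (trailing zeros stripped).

Answer: 0 -22 32.7 0

Derivation:
Executing turtle program step by step:
Start: pos=(0,0), heading=0, pen down
FD 6.8: (0,0) -> (6.8,0) [heading=0, draw]
FD 14.7: (6.8,0) -> (21.5,0) [heading=0, draw]
FD 11.2: (21.5,0) -> (32.7,0) [heading=0, draw]
RT 270: heading 0 -> 90
BK 14.6: (32.7,0) -> (32.7,-14.6) [heading=90, draw]
REPEAT 6 [
  -- iteration 1/6 --
  FD 7.3: (32.7,-14.6) -> (32.7,-7.3) [heading=90, draw]
  LT 90: heading 90 -> 180
  -- iteration 2/6 --
  FD 7.3: (32.7,-7.3) -> (25.4,-7.3) [heading=180, draw]
  LT 90: heading 180 -> 270
  -- iteration 3/6 --
  FD 7.3: (25.4,-7.3) -> (25.4,-14.6) [heading=270, draw]
  LT 90: heading 270 -> 0
  -- iteration 4/6 --
  FD 7.3: (25.4,-14.6) -> (32.7,-14.6) [heading=0, draw]
  LT 90: heading 0 -> 90
  -- iteration 5/6 --
  FD 7.3: (32.7,-14.6) -> (32.7,-7.3) [heading=90, draw]
  LT 90: heading 90 -> 180
  -- iteration 6/6 --
  FD 7.3: (32.7,-7.3) -> (25.4,-7.3) [heading=180, draw]
  LT 90: heading 180 -> 270
]
FD 14.7: (25.4,-7.3) -> (25.4,-22) [heading=270, draw]
PU: pen up
PU: pen up
FD 10.4: (25.4,-22) -> (25.4,-32.4) [heading=270, move]
PD: pen down
Final: pos=(25.4,-32.4), heading=270, 11 segment(s) drawn

Segment endpoints: x in {0, 6.8, 21.5, 25.4, 25.4, 32.7}, y in {-22, -14.6, -14.6, -7.3, -7.3, -7.3, 0}
xmin=0, ymin=-22, xmax=32.7, ymax=0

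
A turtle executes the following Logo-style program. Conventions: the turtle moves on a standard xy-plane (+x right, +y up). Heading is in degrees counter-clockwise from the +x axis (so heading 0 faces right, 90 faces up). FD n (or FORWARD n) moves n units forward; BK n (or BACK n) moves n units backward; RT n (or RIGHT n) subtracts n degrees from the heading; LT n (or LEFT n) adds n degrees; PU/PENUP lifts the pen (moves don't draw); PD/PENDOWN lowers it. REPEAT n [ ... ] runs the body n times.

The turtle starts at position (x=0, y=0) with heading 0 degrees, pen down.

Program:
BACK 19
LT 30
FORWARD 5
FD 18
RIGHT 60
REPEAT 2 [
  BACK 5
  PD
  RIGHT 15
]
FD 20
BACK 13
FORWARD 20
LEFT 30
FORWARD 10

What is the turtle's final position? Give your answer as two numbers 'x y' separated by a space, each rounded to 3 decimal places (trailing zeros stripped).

Answer: 15.213 -10.847

Derivation:
Executing turtle program step by step:
Start: pos=(0,0), heading=0, pen down
BK 19: (0,0) -> (-19,0) [heading=0, draw]
LT 30: heading 0 -> 30
FD 5: (-19,0) -> (-14.67,2.5) [heading=30, draw]
FD 18: (-14.67,2.5) -> (0.919,11.5) [heading=30, draw]
RT 60: heading 30 -> 330
REPEAT 2 [
  -- iteration 1/2 --
  BK 5: (0.919,11.5) -> (-3.412,14) [heading=330, draw]
  PD: pen down
  RT 15: heading 330 -> 315
  -- iteration 2/2 --
  BK 5: (-3.412,14) -> (-6.947,17.536) [heading=315, draw]
  PD: pen down
  RT 15: heading 315 -> 300
]
FD 20: (-6.947,17.536) -> (3.053,0.215) [heading=300, draw]
BK 13: (3.053,0.215) -> (-3.447,11.473) [heading=300, draw]
FD 20: (-3.447,11.473) -> (6.553,-5.847) [heading=300, draw]
LT 30: heading 300 -> 330
FD 10: (6.553,-5.847) -> (15.213,-10.847) [heading=330, draw]
Final: pos=(15.213,-10.847), heading=330, 9 segment(s) drawn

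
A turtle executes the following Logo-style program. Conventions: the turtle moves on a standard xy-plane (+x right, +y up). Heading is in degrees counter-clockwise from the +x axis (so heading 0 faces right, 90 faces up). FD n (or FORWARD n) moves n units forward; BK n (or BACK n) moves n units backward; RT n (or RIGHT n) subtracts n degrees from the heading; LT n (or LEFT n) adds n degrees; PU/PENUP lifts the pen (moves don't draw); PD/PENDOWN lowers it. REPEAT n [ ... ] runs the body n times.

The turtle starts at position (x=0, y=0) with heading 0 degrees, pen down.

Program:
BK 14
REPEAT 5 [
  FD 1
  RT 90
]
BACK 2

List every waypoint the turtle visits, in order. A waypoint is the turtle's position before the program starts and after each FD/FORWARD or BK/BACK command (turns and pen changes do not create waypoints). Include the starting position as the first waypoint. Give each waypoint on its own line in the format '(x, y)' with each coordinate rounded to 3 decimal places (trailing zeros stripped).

Answer: (0, 0)
(-14, 0)
(-13, 0)
(-13, -1)
(-14, -1)
(-14, 0)
(-13, 0)
(-13, 2)

Derivation:
Executing turtle program step by step:
Start: pos=(0,0), heading=0, pen down
BK 14: (0,0) -> (-14,0) [heading=0, draw]
REPEAT 5 [
  -- iteration 1/5 --
  FD 1: (-14,0) -> (-13,0) [heading=0, draw]
  RT 90: heading 0 -> 270
  -- iteration 2/5 --
  FD 1: (-13,0) -> (-13,-1) [heading=270, draw]
  RT 90: heading 270 -> 180
  -- iteration 3/5 --
  FD 1: (-13,-1) -> (-14,-1) [heading=180, draw]
  RT 90: heading 180 -> 90
  -- iteration 4/5 --
  FD 1: (-14,-1) -> (-14,0) [heading=90, draw]
  RT 90: heading 90 -> 0
  -- iteration 5/5 --
  FD 1: (-14,0) -> (-13,0) [heading=0, draw]
  RT 90: heading 0 -> 270
]
BK 2: (-13,0) -> (-13,2) [heading=270, draw]
Final: pos=(-13,2), heading=270, 7 segment(s) drawn
Waypoints (8 total):
(0, 0)
(-14, 0)
(-13, 0)
(-13, -1)
(-14, -1)
(-14, 0)
(-13, 0)
(-13, 2)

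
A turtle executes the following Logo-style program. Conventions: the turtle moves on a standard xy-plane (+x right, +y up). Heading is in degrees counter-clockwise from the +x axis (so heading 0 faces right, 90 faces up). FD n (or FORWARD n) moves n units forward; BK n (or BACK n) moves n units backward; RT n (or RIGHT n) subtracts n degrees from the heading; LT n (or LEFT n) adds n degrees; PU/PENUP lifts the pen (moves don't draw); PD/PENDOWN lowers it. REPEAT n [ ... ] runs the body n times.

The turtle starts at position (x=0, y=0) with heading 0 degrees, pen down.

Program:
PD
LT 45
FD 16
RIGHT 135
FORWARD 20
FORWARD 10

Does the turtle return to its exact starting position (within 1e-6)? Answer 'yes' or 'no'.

Executing turtle program step by step:
Start: pos=(0,0), heading=0, pen down
PD: pen down
LT 45: heading 0 -> 45
FD 16: (0,0) -> (11.314,11.314) [heading=45, draw]
RT 135: heading 45 -> 270
FD 20: (11.314,11.314) -> (11.314,-8.686) [heading=270, draw]
FD 10: (11.314,-8.686) -> (11.314,-18.686) [heading=270, draw]
Final: pos=(11.314,-18.686), heading=270, 3 segment(s) drawn

Start position: (0, 0)
Final position: (11.314, -18.686)
Distance = 21.844; >= 1e-6 -> NOT closed

Answer: no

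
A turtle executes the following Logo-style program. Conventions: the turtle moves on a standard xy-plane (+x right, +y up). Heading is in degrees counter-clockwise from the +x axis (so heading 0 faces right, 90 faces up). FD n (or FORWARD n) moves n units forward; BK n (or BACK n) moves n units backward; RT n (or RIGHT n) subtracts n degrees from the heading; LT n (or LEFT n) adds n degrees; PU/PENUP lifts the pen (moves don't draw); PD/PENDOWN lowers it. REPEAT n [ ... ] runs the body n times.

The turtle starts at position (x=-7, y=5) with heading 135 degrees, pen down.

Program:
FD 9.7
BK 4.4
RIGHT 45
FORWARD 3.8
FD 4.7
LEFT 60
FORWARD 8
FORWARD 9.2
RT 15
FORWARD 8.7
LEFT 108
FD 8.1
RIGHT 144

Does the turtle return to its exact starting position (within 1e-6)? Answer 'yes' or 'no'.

Executing turtle program step by step:
Start: pos=(-7,5), heading=135, pen down
FD 9.7: (-7,5) -> (-13.859,11.859) [heading=135, draw]
BK 4.4: (-13.859,11.859) -> (-10.748,8.748) [heading=135, draw]
RT 45: heading 135 -> 90
FD 3.8: (-10.748,8.748) -> (-10.748,12.548) [heading=90, draw]
FD 4.7: (-10.748,12.548) -> (-10.748,17.248) [heading=90, draw]
LT 60: heading 90 -> 150
FD 8: (-10.748,17.248) -> (-17.676,21.248) [heading=150, draw]
FD 9.2: (-17.676,21.248) -> (-25.643,25.848) [heading=150, draw]
RT 15: heading 150 -> 135
FD 8.7: (-25.643,25.848) -> (-31.795,31.999) [heading=135, draw]
LT 108: heading 135 -> 243
FD 8.1: (-31.795,31.999) -> (-35.472,24.782) [heading=243, draw]
RT 144: heading 243 -> 99
Final: pos=(-35.472,24.782), heading=99, 8 segment(s) drawn

Start position: (-7, 5)
Final position: (-35.472, 24.782)
Distance = 34.67; >= 1e-6 -> NOT closed

Answer: no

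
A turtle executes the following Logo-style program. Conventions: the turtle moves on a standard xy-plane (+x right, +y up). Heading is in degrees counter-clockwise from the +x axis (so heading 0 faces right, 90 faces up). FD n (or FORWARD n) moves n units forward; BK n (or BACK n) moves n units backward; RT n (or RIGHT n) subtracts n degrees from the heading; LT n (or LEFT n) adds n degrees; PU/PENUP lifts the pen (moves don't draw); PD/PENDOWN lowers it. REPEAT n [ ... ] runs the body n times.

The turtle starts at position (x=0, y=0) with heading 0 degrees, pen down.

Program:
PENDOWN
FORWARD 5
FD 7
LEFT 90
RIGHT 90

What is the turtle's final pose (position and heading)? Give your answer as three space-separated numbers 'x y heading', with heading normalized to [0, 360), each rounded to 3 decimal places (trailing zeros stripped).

Answer: 12 0 0

Derivation:
Executing turtle program step by step:
Start: pos=(0,0), heading=0, pen down
PD: pen down
FD 5: (0,0) -> (5,0) [heading=0, draw]
FD 7: (5,0) -> (12,0) [heading=0, draw]
LT 90: heading 0 -> 90
RT 90: heading 90 -> 0
Final: pos=(12,0), heading=0, 2 segment(s) drawn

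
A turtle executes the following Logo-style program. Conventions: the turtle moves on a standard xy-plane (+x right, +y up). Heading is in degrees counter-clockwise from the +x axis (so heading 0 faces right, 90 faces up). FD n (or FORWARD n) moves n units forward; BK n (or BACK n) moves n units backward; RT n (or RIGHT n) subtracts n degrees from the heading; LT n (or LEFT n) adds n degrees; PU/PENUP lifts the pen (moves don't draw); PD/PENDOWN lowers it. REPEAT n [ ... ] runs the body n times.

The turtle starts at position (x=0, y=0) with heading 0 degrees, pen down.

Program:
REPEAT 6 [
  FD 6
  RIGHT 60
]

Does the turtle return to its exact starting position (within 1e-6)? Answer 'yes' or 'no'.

Answer: yes

Derivation:
Executing turtle program step by step:
Start: pos=(0,0), heading=0, pen down
REPEAT 6 [
  -- iteration 1/6 --
  FD 6: (0,0) -> (6,0) [heading=0, draw]
  RT 60: heading 0 -> 300
  -- iteration 2/6 --
  FD 6: (6,0) -> (9,-5.196) [heading=300, draw]
  RT 60: heading 300 -> 240
  -- iteration 3/6 --
  FD 6: (9,-5.196) -> (6,-10.392) [heading=240, draw]
  RT 60: heading 240 -> 180
  -- iteration 4/6 --
  FD 6: (6,-10.392) -> (0,-10.392) [heading=180, draw]
  RT 60: heading 180 -> 120
  -- iteration 5/6 --
  FD 6: (0,-10.392) -> (-3,-5.196) [heading=120, draw]
  RT 60: heading 120 -> 60
  -- iteration 6/6 --
  FD 6: (-3,-5.196) -> (0,0) [heading=60, draw]
  RT 60: heading 60 -> 0
]
Final: pos=(0,0), heading=0, 6 segment(s) drawn

Start position: (0, 0)
Final position: (0, 0)
Distance = 0; < 1e-6 -> CLOSED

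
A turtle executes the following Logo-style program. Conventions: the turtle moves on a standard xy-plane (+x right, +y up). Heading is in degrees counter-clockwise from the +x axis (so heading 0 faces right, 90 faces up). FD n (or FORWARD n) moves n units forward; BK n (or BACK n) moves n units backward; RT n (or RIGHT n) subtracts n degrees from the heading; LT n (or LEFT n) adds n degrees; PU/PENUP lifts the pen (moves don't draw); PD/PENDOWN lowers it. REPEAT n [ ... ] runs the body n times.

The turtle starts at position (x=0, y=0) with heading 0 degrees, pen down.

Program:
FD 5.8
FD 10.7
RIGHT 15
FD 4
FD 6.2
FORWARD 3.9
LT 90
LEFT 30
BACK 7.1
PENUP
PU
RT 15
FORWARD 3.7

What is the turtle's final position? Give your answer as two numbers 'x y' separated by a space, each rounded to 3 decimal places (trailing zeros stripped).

Answer: 31.957 -6.807

Derivation:
Executing turtle program step by step:
Start: pos=(0,0), heading=0, pen down
FD 5.8: (0,0) -> (5.8,0) [heading=0, draw]
FD 10.7: (5.8,0) -> (16.5,0) [heading=0, draw]
RT 15: heading 0 -> 345
FD 4: (16.5,0) -> (20.364,-1.035) [heading=345, draw]
FD 6.2: (20.364,-1.035) -> (26.352,-2.64) [heading=345, draw]
FD 3.9: (26.352,-2.64) -> (30.12,-3.649) [heading=345, draw]
LT 90: heading 345 -> 75
LT 30: heading 75 -> 105
BK 7.1: (30.12,-3.649) -> (31.957,-10.507) [heading=105, draw]
PU: pen up
PU: pen up
RT 15: heading 105 -> 90
FD 3.7: (31.957,-10.507) -> (31.957,-6.807) [heading=90, move]
Final: pos=(31.957,-6.807), heading=90, 6 segment(s) drawn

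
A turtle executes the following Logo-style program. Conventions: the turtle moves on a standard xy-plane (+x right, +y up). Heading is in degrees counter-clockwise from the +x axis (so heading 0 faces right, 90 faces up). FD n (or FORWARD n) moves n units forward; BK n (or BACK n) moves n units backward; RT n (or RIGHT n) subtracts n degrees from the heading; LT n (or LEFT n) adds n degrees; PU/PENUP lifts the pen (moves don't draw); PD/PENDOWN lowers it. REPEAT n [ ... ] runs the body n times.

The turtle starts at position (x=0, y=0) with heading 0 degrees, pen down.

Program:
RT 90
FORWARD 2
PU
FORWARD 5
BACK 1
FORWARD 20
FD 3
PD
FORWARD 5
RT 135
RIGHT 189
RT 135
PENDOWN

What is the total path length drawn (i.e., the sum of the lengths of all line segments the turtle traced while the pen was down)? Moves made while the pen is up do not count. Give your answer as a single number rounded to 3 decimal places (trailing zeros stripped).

Executing turtle program step by step:
Start: pos=(0,0), heading=0, pen down
RT 90: heading 0 -> 270
FD 2: (0,0) -> (0,-2) [heading=270, draw]
PU: pen up
FD 5: (0,-2) -> (0,-7) [heading=270, move]
BK 1: (0,-7) -> (0,-6) [heading=270, move]
FD 20: (0,-6) -> (0,-26) [heading=270, move]
FD 3: (0,-26) -> (0,-29) [heading=270, move]
PD: pen down
FD 5: (0,-29) -> (0,-34) [heading=270, draw]
RT 135: heading 270 -> 135
RT 189: heading 135 -> 306
RT 135: heading 306 -> 171
PD: pen down
Final: pos=(0,-34), heading=171, 2 segment(s) drawn

Segment lengths:
  seg 1: (0,0) -> (0,-2), length = 2
  seg 2: (0,-29) -> (0,-34), length = 5
Total = 7

Answer: 7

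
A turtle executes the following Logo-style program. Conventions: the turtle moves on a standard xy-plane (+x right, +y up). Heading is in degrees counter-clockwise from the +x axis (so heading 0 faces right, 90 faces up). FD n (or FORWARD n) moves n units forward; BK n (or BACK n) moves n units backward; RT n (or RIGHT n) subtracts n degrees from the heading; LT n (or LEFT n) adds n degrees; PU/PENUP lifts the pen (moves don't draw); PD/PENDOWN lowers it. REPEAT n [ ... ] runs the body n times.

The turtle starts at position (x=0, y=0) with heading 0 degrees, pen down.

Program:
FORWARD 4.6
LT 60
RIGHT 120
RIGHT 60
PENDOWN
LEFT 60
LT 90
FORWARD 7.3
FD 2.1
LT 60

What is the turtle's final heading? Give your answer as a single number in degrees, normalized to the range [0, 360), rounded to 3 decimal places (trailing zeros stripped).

Executing turtle program step by step:
Start: pos=(0,0), heading=0, pen down
FD 4.6: (0,0) -> (4.6,0) [heading=0, draw]
LT 60: heading 0 -> 60
RT 120: heading 60 -> 300
RT 60: heading 300 -> 240
PD: pen down
LT 60: heading 240 -> 300
LT 90: heading 300 -> 30
FD 7.3: (4.6,0) -> (10.922,3.65) [heading=30, draw]
FD 2.1: (10.922,3.65) -> (12.741,4.7) [heading=30, draw]
LT 60: heading 30 -> 90
Final: pos=(12.741,4.7), heading=90, 3 segment(s) drawn

Answer: 90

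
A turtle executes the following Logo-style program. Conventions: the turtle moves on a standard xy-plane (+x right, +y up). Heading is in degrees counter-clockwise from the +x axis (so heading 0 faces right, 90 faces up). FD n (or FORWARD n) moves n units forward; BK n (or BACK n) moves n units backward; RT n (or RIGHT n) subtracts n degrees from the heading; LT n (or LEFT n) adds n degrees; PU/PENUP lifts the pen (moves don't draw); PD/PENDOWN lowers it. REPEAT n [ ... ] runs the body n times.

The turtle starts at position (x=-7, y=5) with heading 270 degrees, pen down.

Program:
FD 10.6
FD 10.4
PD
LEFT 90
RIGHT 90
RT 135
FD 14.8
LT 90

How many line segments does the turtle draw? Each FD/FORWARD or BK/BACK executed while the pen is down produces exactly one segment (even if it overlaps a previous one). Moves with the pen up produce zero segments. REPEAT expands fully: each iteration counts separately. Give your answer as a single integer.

Executing turtle program step by step:
Start: pos=(-7,5), heading=270, pen down
FD 10.6: (-7,5) -> (-7,-5.6) [heading=270, draw]
FD 10.4: (-7,-5.6) -> (-7,-16) [heading=270, draw]
PD: pen down
LT 90: heading 270 -> 0
RT 90: heading 0 -> 270
RT 135: heading 270 -> 135
FD 14.8: (-7,-16) -> (-17.465,-5.535) [heading=135, draw]
LT 90: heading 135 -> 225
Final: pos=(-17.465,-5.535), heading=225, 3 segment(s) drawn
Segments drawn: 3

Answer: 3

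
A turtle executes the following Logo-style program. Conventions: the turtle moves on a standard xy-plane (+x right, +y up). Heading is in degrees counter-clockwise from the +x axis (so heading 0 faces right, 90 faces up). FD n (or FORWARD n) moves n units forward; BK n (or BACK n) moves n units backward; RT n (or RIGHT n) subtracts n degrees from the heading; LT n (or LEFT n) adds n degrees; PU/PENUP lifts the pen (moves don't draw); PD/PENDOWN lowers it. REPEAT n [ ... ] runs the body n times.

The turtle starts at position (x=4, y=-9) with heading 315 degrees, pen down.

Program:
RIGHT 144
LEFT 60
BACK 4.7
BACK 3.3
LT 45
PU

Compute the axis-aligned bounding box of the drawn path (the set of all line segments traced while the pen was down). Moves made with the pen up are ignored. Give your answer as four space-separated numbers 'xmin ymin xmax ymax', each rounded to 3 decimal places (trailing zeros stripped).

Executing turtle program step by step:
Start: pos=(4,-9), heading=315, pen down
RT 144: heading 315 -> 171
LT 60: heading 171 -> 231
BK 4.7: (4,-9) -> (6.958,-5.347) [heading=231, draw]
BK 3.3: (6.958,-5.347) -> (9.035,-2.783) [heading=231, draw]
LT 45: heading 231 -> 276
PU: pen up
Final: pos=(9.035,-2.783), heading=276, 2 segment(s) drawn

Segment endpoints: x in {4, 6.958, 9.035}, y in {-9, -5.347, -2.783}
xmin=4, ymin=-9, xmax=9.035, ymax=-2.783

Answer: 4 -9 9.035 -2.783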